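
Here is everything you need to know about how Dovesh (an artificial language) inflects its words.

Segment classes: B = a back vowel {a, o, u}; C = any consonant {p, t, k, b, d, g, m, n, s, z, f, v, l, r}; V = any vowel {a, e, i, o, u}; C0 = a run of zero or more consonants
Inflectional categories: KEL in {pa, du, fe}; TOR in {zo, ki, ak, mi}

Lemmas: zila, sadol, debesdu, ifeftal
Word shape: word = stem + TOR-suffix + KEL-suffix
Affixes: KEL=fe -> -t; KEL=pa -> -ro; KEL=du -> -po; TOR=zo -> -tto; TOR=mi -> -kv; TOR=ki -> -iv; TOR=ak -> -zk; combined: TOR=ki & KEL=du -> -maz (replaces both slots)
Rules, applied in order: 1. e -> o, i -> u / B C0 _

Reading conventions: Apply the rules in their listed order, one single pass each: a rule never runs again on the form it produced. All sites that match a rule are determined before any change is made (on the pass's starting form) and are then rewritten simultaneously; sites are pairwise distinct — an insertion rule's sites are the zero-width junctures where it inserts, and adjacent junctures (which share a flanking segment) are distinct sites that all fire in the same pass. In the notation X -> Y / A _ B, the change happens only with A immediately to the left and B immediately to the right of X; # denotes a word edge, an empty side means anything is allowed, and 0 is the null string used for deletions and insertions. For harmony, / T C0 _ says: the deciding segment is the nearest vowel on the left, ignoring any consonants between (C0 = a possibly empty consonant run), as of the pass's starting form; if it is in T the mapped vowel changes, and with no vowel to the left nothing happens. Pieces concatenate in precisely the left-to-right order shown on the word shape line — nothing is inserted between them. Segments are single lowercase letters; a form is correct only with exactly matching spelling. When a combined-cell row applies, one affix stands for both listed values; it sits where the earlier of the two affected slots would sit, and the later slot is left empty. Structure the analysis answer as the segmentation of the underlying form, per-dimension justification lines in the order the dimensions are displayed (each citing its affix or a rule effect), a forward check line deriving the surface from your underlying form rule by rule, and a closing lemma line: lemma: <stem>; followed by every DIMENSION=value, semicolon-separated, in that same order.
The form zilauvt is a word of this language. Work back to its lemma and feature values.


underlying: zila-iv-t
KEL=fe - signalled by the affix -t
TOR=ki - signalled by the affix -iv
check: zilaivt -> zilauvt
lemma: zila; KEL=fe; TOR=ki


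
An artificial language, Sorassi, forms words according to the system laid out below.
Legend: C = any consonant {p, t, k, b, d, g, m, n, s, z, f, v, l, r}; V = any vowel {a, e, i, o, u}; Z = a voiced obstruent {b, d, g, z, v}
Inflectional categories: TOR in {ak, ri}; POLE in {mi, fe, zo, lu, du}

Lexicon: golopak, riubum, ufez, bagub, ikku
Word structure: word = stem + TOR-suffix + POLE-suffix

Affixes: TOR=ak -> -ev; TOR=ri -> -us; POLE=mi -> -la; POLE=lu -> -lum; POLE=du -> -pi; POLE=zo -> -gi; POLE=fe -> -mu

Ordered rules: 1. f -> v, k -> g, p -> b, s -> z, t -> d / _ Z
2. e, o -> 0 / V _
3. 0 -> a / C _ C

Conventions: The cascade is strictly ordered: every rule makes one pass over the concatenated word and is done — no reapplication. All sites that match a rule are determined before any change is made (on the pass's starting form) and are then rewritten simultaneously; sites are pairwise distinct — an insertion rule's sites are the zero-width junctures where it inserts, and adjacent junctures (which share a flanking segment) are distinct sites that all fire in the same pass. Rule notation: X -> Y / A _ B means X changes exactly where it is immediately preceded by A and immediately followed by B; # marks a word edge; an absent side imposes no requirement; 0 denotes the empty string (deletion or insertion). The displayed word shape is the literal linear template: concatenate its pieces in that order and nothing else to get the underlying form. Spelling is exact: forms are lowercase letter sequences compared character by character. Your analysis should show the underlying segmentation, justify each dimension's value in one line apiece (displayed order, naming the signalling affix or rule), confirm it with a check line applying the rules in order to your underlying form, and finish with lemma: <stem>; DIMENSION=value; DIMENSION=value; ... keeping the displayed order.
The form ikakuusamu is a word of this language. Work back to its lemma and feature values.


underlying: ikku-us-mu
TOR=ri - signalled by the affix -us
POLE=fe - signalled by the affix -mu
check: ikkuusmu -> ikkuusmu -> ikkuusmu -> ikakuusamu
lemma: ikku; TOR=ri; POLE=fe


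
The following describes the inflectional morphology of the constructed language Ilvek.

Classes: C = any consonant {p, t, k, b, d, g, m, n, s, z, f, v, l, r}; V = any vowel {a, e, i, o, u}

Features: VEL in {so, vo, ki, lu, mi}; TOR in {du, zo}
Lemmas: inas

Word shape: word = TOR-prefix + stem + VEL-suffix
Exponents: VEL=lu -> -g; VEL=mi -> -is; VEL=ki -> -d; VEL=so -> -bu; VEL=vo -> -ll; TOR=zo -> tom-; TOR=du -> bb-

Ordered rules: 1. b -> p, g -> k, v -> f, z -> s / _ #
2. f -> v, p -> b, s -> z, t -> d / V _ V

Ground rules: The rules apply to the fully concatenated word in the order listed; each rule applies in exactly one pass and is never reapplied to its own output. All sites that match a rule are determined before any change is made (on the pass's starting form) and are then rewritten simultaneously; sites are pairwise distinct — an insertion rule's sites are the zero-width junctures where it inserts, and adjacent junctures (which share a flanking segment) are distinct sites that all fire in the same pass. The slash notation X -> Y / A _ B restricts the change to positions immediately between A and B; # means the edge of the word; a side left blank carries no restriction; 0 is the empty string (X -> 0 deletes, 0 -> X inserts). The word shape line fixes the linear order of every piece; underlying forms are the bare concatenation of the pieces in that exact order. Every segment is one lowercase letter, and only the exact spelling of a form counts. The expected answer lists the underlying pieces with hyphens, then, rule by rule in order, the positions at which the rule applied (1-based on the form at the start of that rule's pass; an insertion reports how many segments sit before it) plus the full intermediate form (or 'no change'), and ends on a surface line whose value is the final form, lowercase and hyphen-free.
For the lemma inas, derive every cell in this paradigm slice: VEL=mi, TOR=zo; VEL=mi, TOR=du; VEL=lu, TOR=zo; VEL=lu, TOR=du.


cell VEL=mi, TOR=zo:
underlying: tom-inas-is
1. b -> p, g -> k, v -> f, z -> s / _ #: no change
2. f -> v, p -> b, s -> z, t -> d / V _ V: fires at position(s) 7: tominazis
surface: tominazis

cell VEL=mi, TOR=du:
underlying: bb-inas-is
1. b -> p, g -> k, v -> f, z -> s / _ #: no change
2. f -> v, p -> b, s -> z, t -> d / V _ V: fires at position(s) 6: bbinazis
surface: bbinazis

cell VEL=lu, TOR=zo:
underlying: tom-inas-g
1. b -> p, g -> k, v -> f, z -> s / _ #: fires at position(s) 8: tominask
2. f -> v, p -> b, s -> z, t -> d / V _ V: no change
surface: tominask

cell VEL=lu, TOR=du:
underlying: bb-inas-g
1. b -> p, g -> k, v -> f, z -> s / _ #: fires at position(s) 7: bbinask
2. f -> v, p -> b, s -> z, t -> d / V _ V: no change
surface: bbinask


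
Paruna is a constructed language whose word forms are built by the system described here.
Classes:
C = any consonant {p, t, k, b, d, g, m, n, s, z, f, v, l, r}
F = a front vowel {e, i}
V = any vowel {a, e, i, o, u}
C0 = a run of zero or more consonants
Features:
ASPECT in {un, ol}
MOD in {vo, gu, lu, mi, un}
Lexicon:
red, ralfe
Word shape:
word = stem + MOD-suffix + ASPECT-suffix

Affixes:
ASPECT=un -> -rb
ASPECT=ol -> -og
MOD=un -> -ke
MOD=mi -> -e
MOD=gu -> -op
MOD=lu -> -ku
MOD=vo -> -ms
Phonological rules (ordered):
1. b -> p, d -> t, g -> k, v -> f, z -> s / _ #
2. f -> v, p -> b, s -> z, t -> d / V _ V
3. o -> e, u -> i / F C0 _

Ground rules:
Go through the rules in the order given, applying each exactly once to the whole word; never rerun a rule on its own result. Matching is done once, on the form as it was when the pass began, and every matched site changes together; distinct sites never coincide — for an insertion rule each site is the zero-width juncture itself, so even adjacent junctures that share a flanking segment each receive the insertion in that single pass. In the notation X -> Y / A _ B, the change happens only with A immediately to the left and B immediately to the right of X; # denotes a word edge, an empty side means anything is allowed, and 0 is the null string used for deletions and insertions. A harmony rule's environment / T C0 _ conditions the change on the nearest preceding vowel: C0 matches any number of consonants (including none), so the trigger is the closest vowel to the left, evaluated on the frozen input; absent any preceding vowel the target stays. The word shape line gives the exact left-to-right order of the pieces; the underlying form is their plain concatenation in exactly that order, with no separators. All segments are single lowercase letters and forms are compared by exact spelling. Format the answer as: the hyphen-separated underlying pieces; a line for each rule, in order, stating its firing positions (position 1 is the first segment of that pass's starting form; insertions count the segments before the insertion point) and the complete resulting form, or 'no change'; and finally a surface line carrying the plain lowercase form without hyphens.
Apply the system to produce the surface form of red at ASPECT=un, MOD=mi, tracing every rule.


underlying: red-e-rb
1. b -> p, d -> t, g -> k, v -> f, z -> s / _ #: fires at position(s) 6: rederp
2. f -> v, p -> b, s -> z, t -> d / V _ V: no change
3. o -> e, u -> i / F C0 _: no change
surface: rederp


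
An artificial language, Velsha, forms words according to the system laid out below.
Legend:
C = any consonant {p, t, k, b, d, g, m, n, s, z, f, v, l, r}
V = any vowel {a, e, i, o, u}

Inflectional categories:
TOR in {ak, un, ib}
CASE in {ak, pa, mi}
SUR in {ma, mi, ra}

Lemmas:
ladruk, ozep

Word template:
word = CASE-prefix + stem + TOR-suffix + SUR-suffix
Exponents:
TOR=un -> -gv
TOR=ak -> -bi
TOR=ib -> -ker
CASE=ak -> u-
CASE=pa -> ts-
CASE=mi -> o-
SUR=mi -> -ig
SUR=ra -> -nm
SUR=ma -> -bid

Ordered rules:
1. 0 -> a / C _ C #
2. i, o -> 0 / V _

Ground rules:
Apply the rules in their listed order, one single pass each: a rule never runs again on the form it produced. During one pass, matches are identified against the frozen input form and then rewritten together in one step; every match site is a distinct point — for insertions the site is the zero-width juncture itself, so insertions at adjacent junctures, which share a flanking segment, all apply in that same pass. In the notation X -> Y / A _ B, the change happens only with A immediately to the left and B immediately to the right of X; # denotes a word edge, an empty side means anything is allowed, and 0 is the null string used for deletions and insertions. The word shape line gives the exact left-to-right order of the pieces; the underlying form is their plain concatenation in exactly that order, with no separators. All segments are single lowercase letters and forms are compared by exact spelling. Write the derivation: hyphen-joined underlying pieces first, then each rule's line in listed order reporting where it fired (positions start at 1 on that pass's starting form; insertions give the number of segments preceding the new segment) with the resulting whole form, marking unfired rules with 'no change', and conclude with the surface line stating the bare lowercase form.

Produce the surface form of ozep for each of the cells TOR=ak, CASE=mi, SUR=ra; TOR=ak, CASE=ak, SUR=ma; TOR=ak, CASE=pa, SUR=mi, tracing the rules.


cell TOR=ak, CASE=mi, SUR=ra:
underlying: o-ozep-bi-nm
1. 0 -> a / C _ C #: inserts after position(s) 8: oozepbinam
2. i, o -> 0 / V _: fires at position(s) 2: ozepbinam
surface: ozepbinam

cell TOR=ak, CASE=ak, SUR=ma:
underlying: u-ozep-bi-bid
1. 0 -> a / C _ C #: no change
2. i, o -> 0 / V _: fires at position(s) 2: uzepbibid
surface: uzepbibid

cell TOR=ak, CASE=pa, SUR=mi:
underlying: ts-ozep-bi-ig
1. 0 -> a / C _ C #: no change
2. i, o -> 0 / V _: fires at position(s) 9: tsozepbig
surface: tsozepbig


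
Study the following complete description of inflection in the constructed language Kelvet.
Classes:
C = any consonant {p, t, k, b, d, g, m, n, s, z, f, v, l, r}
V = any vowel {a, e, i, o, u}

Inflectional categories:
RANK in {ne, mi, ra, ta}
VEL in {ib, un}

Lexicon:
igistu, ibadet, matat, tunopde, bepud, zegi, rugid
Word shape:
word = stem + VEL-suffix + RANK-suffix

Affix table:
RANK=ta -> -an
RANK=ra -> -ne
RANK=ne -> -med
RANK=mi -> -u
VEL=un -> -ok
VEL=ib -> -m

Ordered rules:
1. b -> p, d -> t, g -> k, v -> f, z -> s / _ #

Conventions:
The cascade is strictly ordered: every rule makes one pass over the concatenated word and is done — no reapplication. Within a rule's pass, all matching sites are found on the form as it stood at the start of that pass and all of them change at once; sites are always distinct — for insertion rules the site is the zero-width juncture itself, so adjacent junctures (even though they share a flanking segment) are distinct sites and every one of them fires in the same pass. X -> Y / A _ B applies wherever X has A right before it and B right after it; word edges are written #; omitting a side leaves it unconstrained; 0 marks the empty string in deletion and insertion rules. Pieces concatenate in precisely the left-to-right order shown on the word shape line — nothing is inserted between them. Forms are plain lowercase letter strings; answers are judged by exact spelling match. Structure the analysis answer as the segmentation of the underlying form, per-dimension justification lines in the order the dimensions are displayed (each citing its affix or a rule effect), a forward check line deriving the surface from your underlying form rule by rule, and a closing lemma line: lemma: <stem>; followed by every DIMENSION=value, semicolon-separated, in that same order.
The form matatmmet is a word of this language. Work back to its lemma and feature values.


underlying: matat-m-med
RANK=ne - signalled by the affix -med
VEL=ib - signalled by the affix -m
check: matatmmed -> matatmmet
lemma: matat; RANK=ne; VEL=ib


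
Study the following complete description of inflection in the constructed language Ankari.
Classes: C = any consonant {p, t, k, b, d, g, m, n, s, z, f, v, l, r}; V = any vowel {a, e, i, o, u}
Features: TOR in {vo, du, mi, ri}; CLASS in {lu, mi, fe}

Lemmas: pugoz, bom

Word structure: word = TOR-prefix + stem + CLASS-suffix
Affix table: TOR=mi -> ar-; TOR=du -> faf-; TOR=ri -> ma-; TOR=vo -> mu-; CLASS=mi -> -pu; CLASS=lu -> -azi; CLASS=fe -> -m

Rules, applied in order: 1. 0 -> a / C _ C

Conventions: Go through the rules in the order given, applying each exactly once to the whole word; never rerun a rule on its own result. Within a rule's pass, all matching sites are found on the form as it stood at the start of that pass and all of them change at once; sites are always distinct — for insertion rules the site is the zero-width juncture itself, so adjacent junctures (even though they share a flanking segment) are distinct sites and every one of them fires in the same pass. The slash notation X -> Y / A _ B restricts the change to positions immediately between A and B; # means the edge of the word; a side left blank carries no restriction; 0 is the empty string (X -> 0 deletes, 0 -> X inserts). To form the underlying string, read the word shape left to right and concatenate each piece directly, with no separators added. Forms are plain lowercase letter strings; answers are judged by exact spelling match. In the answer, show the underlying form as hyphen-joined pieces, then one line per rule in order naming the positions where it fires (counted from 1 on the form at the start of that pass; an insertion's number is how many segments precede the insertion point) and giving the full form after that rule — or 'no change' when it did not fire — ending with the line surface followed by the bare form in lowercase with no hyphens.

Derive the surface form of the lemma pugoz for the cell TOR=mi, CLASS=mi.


underlying: ar-pugoz-pu
1. 0 -> a / C _ C: inserts after position(s) 2, 7: arapugozapu
surface: arapugozapu


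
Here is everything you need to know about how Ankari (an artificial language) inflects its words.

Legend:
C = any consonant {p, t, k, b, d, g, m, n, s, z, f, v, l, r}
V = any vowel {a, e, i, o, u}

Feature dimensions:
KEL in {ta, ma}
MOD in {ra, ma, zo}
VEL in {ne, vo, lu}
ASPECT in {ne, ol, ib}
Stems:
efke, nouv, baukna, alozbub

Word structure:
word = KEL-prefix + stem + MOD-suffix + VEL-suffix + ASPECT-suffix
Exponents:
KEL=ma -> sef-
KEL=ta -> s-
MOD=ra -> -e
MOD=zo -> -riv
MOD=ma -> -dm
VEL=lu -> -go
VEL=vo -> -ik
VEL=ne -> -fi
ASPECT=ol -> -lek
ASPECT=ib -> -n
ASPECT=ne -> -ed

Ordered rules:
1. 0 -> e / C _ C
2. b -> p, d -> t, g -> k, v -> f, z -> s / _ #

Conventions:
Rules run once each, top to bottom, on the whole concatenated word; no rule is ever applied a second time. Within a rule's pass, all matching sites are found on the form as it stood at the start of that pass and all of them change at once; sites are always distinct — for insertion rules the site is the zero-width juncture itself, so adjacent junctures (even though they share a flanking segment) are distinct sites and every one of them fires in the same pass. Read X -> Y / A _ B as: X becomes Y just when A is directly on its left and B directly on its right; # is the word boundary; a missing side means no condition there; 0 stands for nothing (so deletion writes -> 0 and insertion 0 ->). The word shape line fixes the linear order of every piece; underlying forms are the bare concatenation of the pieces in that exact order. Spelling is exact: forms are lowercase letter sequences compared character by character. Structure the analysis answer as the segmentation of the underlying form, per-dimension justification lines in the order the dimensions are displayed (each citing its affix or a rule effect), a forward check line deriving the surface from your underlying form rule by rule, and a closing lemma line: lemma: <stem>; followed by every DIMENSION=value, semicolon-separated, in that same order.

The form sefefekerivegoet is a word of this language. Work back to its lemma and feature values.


underlying: sef-efke-riv-go-ed
KEL=ma - signalled by the affix sef-
MOD=zo - signalled by the affix -riv
VEL=lu - signalled by the affix -go
ASPECT=ne - signalled by the affix -ed
check: sefefkerivgoed -> sefefekerivegoed -> sefefekerivegoet
lemma: efke; KEL=ma; MOD=zo; VEL=lu; ASPECT=ne


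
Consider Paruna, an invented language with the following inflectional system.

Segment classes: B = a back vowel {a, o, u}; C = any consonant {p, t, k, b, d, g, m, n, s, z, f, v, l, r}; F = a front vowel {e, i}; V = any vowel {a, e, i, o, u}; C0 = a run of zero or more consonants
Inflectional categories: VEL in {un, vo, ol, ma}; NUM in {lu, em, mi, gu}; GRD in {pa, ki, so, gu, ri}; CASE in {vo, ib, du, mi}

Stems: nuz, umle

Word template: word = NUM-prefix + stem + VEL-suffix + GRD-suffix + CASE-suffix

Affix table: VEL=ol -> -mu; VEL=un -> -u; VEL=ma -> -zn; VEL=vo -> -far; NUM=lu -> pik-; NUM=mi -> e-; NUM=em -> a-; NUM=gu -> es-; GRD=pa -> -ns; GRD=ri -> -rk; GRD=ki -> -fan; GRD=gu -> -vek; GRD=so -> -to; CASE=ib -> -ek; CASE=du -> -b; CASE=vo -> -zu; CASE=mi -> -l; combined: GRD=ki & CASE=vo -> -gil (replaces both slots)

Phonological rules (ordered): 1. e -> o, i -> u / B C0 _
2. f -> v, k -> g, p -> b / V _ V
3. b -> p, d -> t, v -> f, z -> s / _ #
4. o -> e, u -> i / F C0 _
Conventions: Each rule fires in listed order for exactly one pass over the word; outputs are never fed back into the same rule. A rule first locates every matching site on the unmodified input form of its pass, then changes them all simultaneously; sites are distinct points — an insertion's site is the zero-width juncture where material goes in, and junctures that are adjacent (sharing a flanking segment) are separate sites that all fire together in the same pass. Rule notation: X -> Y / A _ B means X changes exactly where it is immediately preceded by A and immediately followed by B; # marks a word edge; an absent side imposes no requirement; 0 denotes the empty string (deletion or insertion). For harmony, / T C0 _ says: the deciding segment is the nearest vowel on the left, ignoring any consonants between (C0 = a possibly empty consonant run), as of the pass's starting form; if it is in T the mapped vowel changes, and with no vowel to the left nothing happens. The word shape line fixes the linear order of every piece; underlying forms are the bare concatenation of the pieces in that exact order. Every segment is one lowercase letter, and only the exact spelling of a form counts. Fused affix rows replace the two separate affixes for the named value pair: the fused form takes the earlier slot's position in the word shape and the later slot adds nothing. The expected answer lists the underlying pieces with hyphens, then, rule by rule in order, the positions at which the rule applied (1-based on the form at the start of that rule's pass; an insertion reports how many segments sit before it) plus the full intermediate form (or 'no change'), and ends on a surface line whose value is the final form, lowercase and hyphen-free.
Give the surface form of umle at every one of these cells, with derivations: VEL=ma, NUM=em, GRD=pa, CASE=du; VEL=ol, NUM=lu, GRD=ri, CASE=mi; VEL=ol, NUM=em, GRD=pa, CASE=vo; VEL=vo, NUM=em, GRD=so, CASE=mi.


cell VEL=ma, NUM=em, GRD=pa, CASE=du:
underlying: a-umle-zn-ns-b
1. e -> o, i -> u / B C0 _: fires at position(s) 5: aumloznnsb
2. f -> v, k -> g, p -> b / V _ V: no change
3. b -> p, d -> t, v -> f, z -> s / _ #: fires at position(s) 10: aumloznnsp
4. o -> e, u -> i / F C0 _: no change
surface: aumloznnsp

cell VEL=ol, NUM=lu, GRD=ri, CASE=mi:
underlying: pik-umle-mu-rk-l
1. e -> o, i -> u / B C0 _: fires at position(s) 7: pikumlomurkl
2. f -> v, k -> g, p -> b / V _ V: fires at position(s) 3: pigumlomurkl
3. b -> p, d -> t, v -> f, z -> s / _ #: no change
4. o -> e, u -> i / F C0 _: fires at position(s) 4: pigimlomurkl
surface: pigimlomurkl

cell VEL=ol, NUM=em, GRD=pa, CASE=vo:
underlying: a-umle-mu-ns-zu
1. e -> o, i -> u / B C0 _: fires at position(s) 5: aumlomunszu
2. f -> v, k -> g, p -> b / V _ V: no change
3. b -> p, d -> t, v -> f, z -> s / _ #: no change
4. o -> e, u -> i / F C0 _: no change
surface: aumlomunszu

cell VEL=vo, NUM=em, GRD=so, CASE=mi:
underlying: a-umle-far-to-l
1. e -> o, i -> u / B C0 _: fires at position(s) 5: aumlofartol
2. f -> v, k -> g, p -> b / V _ V: fires at position(s) 6: aumlovartol
3. b -> p, d -> t, v -> f, z -> s / _ #: no change
4. o -> e, u -> i / F C0 _: no change
surface: aumlovartol


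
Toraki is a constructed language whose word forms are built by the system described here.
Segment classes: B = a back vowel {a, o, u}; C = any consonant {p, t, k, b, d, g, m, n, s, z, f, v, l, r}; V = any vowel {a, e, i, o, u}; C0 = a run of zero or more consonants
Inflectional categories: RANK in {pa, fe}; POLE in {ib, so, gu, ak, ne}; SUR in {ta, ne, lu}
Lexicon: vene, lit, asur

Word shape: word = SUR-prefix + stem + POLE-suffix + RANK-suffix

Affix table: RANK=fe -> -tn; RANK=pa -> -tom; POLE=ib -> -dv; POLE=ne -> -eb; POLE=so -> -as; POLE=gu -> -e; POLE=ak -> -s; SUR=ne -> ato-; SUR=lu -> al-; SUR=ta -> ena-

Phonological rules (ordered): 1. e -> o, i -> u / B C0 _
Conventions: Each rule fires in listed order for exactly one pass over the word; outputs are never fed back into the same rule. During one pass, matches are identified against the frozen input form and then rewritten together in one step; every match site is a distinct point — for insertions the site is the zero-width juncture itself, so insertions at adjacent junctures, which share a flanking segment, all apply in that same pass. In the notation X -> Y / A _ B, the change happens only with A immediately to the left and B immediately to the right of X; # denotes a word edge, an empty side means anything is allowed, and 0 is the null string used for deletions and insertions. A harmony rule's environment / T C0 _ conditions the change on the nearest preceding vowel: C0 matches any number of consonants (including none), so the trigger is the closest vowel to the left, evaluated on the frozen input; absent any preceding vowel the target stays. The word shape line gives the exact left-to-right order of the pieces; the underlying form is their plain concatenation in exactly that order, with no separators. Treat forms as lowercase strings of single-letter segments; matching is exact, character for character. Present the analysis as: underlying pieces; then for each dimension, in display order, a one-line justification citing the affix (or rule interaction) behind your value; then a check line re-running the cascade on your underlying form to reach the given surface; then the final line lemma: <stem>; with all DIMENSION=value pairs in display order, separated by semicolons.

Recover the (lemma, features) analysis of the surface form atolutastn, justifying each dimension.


underlying: ato-lit-as-tn
RANK=fe - signalled by the affix -tn
POLE=so - signalled by the affix -as
SUR=ne - signalled by the affix ato-
check: atolitastn -> atolutastn
lemma: lit; RANK=fe; POLE=so; SUR=ne


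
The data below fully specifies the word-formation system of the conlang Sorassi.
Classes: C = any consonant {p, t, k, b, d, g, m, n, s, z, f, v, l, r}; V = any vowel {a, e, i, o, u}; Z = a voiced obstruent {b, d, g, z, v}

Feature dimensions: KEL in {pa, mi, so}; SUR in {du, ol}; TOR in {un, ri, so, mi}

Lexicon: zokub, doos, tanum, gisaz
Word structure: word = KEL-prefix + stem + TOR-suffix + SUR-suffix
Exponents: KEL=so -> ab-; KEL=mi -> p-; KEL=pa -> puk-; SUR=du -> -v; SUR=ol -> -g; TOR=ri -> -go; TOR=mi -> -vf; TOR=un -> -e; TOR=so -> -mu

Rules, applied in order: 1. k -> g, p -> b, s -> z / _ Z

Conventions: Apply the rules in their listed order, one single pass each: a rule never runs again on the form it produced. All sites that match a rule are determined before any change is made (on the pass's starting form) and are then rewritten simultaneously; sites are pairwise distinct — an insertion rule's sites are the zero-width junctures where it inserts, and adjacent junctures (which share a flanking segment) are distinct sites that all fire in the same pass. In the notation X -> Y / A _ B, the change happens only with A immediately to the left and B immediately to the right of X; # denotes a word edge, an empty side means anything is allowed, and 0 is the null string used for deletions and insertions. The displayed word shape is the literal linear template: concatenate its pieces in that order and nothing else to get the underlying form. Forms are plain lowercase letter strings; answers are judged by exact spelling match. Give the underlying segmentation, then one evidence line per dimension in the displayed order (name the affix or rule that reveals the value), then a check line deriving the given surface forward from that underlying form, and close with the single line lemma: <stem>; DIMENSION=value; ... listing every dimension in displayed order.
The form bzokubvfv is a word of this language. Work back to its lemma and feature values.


underlying: p-zokub-vf-v
KEL=mi - signalled by the affix p-
SUR=du - signalled by the affix -v
TOR=mi - signalled by the affix -vf
check: pzokubvfv -> bzokubvfv
lemma: zokub; KEL=mi; SUR=du; TOR=mi


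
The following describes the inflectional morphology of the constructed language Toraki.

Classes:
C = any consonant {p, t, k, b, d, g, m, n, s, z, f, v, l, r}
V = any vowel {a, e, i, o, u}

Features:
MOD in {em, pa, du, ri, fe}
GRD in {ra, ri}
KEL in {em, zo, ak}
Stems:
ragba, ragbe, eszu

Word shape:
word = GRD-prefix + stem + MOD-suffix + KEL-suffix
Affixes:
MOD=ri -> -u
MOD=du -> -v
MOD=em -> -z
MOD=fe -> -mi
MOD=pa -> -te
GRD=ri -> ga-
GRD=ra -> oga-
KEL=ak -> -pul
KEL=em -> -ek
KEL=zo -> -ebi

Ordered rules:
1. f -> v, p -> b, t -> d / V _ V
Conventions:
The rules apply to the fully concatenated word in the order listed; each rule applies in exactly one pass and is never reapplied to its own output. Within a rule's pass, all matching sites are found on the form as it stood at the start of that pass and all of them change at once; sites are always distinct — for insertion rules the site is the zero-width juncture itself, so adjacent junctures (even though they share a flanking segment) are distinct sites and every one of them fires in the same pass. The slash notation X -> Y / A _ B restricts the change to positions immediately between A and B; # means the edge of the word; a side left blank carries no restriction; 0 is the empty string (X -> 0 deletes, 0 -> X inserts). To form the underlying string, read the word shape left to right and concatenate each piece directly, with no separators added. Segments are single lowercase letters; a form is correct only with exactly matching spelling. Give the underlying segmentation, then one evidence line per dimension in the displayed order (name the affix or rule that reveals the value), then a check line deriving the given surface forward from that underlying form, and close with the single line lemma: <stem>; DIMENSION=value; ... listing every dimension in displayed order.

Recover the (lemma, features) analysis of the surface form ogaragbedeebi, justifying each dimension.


underlying: oga-ragbe-te-ebi
MOD=pa - signalled by the affix -te
GRD=ra - signalled by the affix oga-
KEL=zo - signalled by the affix -ebi
check: ogaragbeteebi -> ogaragbedeebi
lemma: ragbe; MOD=pa; GRD=ra; KEL=zo


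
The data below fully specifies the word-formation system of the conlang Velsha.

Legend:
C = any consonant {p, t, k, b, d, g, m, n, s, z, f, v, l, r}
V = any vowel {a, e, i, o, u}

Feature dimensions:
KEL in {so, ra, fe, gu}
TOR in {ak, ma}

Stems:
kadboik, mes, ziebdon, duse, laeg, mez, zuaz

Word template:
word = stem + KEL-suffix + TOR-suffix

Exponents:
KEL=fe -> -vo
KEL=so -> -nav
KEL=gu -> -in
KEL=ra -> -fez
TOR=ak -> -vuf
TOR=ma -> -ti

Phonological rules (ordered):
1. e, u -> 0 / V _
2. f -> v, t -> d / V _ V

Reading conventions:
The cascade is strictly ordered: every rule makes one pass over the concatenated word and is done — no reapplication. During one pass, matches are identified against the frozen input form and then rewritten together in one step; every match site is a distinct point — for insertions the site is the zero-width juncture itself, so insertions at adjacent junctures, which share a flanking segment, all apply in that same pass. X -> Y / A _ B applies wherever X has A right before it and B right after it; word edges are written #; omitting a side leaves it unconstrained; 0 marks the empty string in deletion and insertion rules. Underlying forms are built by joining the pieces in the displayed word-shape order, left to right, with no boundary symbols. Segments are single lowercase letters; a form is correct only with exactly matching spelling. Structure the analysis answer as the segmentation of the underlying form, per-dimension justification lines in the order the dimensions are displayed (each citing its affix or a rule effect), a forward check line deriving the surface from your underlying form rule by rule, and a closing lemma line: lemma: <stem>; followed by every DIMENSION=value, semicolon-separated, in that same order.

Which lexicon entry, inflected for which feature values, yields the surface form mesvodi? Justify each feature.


underlying: mes-vo-ti
KEL=fe - signalled by the affix -vo
TOR=ma - signalled by the affix -ti
check: mesvoti -> mesvoti -> mesvodi
lemma: mes; KEL=fe; TOR=ma


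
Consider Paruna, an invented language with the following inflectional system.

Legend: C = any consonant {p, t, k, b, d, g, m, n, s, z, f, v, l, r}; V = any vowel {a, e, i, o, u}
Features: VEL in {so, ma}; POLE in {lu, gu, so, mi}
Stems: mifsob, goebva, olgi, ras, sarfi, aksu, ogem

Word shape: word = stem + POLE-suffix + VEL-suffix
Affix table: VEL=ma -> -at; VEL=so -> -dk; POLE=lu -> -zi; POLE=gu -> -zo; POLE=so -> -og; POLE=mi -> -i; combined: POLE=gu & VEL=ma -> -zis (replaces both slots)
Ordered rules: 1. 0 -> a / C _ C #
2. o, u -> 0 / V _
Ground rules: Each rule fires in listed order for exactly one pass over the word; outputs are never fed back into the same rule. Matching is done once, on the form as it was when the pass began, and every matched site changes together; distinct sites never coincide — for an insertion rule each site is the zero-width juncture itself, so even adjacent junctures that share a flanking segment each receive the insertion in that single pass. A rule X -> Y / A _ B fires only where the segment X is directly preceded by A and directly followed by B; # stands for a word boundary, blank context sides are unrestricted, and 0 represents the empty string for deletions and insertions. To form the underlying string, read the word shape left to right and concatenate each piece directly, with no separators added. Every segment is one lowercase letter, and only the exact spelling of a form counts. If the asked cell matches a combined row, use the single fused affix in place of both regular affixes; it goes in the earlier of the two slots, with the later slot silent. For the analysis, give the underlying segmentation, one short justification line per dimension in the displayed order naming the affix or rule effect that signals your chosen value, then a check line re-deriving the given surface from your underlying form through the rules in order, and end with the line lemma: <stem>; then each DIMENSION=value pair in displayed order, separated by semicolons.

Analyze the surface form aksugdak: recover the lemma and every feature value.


underlying: aksu-og-dk
VEL=so - signalled by the affix -dk
POLE=so - signalled by the affix -og
check: aksuogdk -> aksuogdak -> aksugdak
lemma: aksu; VEL=so; POLE=so


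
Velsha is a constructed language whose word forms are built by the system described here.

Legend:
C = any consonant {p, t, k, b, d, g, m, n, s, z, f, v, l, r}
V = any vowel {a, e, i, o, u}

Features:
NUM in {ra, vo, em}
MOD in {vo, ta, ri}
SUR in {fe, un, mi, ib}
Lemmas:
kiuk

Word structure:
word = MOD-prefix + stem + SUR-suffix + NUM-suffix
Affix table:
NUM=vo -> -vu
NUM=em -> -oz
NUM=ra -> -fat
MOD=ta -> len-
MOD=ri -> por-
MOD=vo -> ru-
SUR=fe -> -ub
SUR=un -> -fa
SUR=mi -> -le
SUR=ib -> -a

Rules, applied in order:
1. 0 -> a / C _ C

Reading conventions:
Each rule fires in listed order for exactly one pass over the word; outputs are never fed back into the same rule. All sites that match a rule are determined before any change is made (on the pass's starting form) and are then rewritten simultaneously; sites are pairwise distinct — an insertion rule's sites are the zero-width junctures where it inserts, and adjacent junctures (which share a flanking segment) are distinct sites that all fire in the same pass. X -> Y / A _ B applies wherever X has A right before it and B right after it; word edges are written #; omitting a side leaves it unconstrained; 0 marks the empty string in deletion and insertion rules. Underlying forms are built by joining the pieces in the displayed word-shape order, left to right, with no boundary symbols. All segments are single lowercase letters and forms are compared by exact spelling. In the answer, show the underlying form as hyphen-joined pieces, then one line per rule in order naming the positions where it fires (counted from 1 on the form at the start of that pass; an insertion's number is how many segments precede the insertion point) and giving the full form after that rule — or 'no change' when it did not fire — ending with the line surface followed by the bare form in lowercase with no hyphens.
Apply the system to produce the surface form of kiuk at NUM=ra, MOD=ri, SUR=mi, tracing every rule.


underlying: por-kiuk-le-fat
1. 0 -> a / C _ C: inserts after position(s) 3, 7: porakiukalefat
surface: porakiukalefat


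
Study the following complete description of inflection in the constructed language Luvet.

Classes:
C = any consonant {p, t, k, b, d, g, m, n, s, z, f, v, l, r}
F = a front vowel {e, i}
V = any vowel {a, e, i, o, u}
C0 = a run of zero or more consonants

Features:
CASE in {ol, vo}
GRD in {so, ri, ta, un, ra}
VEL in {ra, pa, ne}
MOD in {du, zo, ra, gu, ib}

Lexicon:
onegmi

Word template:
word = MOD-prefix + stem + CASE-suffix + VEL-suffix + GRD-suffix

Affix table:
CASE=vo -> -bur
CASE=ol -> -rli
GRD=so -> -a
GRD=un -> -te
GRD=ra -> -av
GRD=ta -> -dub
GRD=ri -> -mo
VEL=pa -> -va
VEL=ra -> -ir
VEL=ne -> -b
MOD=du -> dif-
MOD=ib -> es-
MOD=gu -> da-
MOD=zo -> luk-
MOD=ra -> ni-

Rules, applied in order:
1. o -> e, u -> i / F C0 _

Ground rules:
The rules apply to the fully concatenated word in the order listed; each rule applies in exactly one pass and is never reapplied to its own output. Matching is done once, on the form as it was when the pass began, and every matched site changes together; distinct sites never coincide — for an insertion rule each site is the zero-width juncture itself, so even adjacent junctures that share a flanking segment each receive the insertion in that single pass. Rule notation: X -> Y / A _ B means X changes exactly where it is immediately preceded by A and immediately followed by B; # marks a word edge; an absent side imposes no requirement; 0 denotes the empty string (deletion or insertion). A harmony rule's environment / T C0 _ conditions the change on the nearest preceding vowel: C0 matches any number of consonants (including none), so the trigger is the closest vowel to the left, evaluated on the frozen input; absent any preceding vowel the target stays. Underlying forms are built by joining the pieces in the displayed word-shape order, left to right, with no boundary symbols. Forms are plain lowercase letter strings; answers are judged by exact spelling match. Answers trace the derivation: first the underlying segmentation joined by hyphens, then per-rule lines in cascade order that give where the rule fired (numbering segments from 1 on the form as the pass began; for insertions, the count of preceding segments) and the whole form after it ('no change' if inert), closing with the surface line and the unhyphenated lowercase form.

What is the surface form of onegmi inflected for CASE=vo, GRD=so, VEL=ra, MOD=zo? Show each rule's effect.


underlying: luk-onegmi-bur-ir-a
1. o -> e, u -> i / F C0 _: fires at position(s) 11: lukonegmibirira
surface: lukonegmibirira


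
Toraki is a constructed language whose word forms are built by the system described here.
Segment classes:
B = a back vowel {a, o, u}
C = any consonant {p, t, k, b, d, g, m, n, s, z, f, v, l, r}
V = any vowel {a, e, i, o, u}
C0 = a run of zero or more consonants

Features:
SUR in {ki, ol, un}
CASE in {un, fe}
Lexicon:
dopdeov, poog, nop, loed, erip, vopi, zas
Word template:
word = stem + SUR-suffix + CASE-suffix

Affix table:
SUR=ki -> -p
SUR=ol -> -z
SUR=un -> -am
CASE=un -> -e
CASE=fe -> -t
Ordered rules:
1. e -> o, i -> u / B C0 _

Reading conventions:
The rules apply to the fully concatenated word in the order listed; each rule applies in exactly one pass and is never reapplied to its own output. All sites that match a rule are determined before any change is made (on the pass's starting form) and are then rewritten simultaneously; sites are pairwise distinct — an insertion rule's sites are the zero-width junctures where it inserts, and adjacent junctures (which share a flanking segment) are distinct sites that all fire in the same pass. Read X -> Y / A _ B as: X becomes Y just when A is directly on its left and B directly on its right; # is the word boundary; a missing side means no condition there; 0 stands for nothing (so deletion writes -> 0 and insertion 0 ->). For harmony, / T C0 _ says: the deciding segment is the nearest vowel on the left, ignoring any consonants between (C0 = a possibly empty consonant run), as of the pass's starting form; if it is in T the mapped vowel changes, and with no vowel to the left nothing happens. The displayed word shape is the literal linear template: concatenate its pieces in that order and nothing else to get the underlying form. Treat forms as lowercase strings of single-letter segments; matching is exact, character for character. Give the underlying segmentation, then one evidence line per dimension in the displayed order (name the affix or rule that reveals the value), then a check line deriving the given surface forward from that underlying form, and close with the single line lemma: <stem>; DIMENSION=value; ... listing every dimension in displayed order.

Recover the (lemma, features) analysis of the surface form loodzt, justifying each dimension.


underlying: loed-z-t
SUR=ol - signalled by the affix -z
CASE=fe - signalled by the affix -t
check: loedzt -> loodzt
lemma: loed; SUR=ol; CASE=fe
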